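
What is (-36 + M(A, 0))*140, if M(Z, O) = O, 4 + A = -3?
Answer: -5040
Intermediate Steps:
A = -7 (A = -4 - 3 = -7)
(-36 + M(A, 0))*140 = (-36 + 0)*140 = -36*140 = -5040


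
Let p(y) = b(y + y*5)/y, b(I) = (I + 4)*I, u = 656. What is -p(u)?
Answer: -23640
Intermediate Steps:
b(I) = I*(4 + I) (b(I) = (4 + I)*I = I*(4 + I))
p(y) = 24 + 36*y (p(y) = ((y + y*5)*(4 + (y + y*5)))/y = ((y + 5*y)*(4 + (y + 5*y)))/y = ((6*y)*(4 + 6*y))/y = (6*y*(4 + 6*y))/y = 24 + 36*y)
-p(u) = -(24 + 36*656) = -(24 + 23616) = -1*23640 = -23640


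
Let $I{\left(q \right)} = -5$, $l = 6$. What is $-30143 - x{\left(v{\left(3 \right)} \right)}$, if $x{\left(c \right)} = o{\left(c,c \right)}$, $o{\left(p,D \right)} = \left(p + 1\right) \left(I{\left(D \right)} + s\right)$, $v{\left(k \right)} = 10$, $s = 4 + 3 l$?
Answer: $-30330$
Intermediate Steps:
$s = 22$ ($s = 4 + 3 \cdot 6 = 4 + 18 = 22$)
$o{\left(p,D \right)} = 17 + 17 p$ ($o{\left(p,D \right)} = \left(p + 1\right) \left(-5 + 22\right) = \left(1 + p\right) 17 = 17 + 17 p$)
$x{\left(c \right)} = 17 + 17 c$
$-30143 - x{\left(v{\left(3 \right)} \right)} = -30143 - \left(17 + 17 \cdot 10\right) = -30143 - \left(17 + 170\right) = -30143 - 187 = -30330$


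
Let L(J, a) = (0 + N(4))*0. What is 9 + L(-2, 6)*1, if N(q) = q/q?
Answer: 9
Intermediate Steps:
N(q) = 1
L(J, a) = 0 (L(J, a) = (0 + 1)*0 = 1*0 = 0)
9 + L(-2, 6)*1 = 9 + 0*1 = 9 + 0 = 9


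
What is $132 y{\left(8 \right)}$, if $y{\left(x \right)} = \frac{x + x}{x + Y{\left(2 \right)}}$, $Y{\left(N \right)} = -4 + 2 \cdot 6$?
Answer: $132$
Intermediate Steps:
$Y{\left(N \right)} = 8$ ($Y{\left(N \right)} = -4 + 12 = 8$)
$y{\left(x \right)} = \frac{2 x}{8 + x}$ ($y{\left(x \right)} = \frac{x + x}{x + 8} = \frac{2 x}{8 + x}$)
$132 y{\left(8 \right)} = 132 \cdot 2 \cdot 8 \frac{1}{8 + 8} = 132 \cdot 2 \cdot 8 \cdot \frac{1}{16} = 132 \cdot 1 = 132$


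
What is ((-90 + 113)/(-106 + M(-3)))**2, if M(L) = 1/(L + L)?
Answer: 19044/405769 ≈ 0.046933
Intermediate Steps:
M(L) = 1/(2*L)
((-90 + 113)/(-106 + M(-3)))**2 = ((-90 + 113)/(-106 + (1/2)/(-3)))**2 = (23/(-106 + (1/2)*(-1/3)))**2 = (23/(-106 - 1/6))**2 = (23/(-637/6))**2 = (23*(-6/637))**2 = (-138/637)**2 = 19044/405769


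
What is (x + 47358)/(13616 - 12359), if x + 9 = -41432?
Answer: 5917/1257 ≈ 4.7072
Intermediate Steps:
x = -41441 (x = -9 - 41432 = -41441)
(x + 47358)/(13616 - 12359) = (-41441 + 47358)/(13616 - 12359) = 5917/1257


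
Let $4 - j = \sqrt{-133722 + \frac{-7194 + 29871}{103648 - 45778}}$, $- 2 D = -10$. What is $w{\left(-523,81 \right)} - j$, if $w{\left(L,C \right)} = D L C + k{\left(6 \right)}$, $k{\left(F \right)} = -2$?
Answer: $-211821 + \frac{i \sqrt{49758358647090}}{19290} \approx -2.1182 \cdot 10^{5} + 365.68 i$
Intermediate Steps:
$D = 5$ ($D = \left(- \frac{1}{2}\right) \left(-10\right) = 5$)
$j = 4 - \frac{i \sqrt{49758358647090}}{19290}$ ($j = 4 - \sqrt{-133722 + \frac{-7194 + 29871}{103648 - 45778}} = 4 - \sqrt{-133722 + \frac{22677}{57870}} = 4 - \sqrt{-133722 + 22677 \cdot \frac{1}{57870}} = 4 - \sqrt{-133722 + \frac{7559}{19290}} = 4 - \sqrt{- \frac{2579489821}{19290}} = 4 - \frac{i \sqrt{49758358647090}}{19290} \approx 4.0 - 365.68 i$)
$w{\left(L,C \right)} = -2 + 5 C L$ ($w{\left(L,C \right)} = 5 L C - 2 = 5 C L - 2 = -2 + 5 C L$)
$w{\left(-523,81 \right)} - j = \left(-2 + 5 \cdot 81 \left(-523\right)\right) - \left(4 - \frac{i \sqrt{49758358647090}}{19290}\right) = \left(-2 - 211815\right) - \left(4 - \frac{i \sqrt{49758358647090}}{19290}\right) = -211817 - \left(4 - \frac{i \sqrt{49758358647090}}{19290}\right) = -211821 + \frac{i \sqrt{49758358647090}}{19290}$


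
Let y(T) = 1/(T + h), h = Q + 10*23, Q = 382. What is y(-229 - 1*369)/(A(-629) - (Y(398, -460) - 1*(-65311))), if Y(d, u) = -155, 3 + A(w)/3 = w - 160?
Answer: -1/945448 ≈ -1.0577e-6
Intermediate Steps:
A(w) = -489 + 3*w (A(w) = -9 + 3*(w - 160) = -9 + 3*(-160 + w) = -9 + (-480 + 3*w) = -489 + 3*w)
h = 612 (h = 382 + 10*23 = 382 + 230 = 612)
y(T) = 1/(612 + T) (y(T) = 1/(T + 612) = 1/(612 + T))
y(-229 - 1*369)/(A(-629) - (Y(398, -460) - 1*(-65311))) = 1/((612 + (-229 - 1*369))*((-489 + 3*(-629)) - (-155 - 1*(-65311)))) = 1/((612 + (-229 - 369))*((-489 - 1887) - (-155 + 65311))) = 1/((612 - 598)*(-2376 - 1*65156)) = 1/(14*(-2376 - 65156)) = (1/14)/(-67532) = (1/14)*(-1/67532) = -1/945448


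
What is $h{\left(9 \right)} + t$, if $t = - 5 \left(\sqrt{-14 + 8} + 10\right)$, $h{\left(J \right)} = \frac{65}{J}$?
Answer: $- \frac{385}{9} - 5 i \sqrt{6} \approx -42.778 - 12.247 i$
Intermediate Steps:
$t = -50 - 5 i \sqrt{6}$ ($t = - 5 \left(\sqrt{-6} + 10\right) = - 5 \left(i \sqrt{6} + 10\right) = - 5 \left(10 + i \sqrt{6}\right) = -50 - 5 i \sqrt{6} \approx -50.0 - 12.247 i$)
$h{\left(9 \right)} + t = \frac{65}{9} - \left(50 + 5 i \sqrt{6}\right) = - \frac{385}{9} - 5 i \sqrt{6}$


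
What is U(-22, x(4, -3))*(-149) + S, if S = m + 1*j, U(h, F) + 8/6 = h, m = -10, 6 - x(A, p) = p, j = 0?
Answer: 10400/3 ≈ 3466.7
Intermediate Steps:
x(A, p) = 6 - p
U(h, F) = -4/3 + h
S = -10 (S = -10 + 1*0 = -10 + 0 = -10)
U(-22, x(4, -3))*(-149) + S = (-4/3 - 22)*(-149) - 10 = -70/3*(-149) - 10 = 10430/3 - 10 = 10400/3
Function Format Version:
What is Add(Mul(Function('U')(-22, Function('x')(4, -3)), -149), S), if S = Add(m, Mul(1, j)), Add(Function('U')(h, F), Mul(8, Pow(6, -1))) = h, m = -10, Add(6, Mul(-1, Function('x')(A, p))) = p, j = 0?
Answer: Rational(10400, 3) ≈ 3466.7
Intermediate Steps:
Function('x')(A, p) = Add(6, Mul(-1, p))
Function('U')(h, F) = Add(Rational(-4, 3), h)
S = -10 (S = Add(-10, Mul(1, 0)) = Add(-10, 0) = -10)
Add(Mul(Function('U')(-22, Function('x')(4, -3)), -149), S) = Add(Mul(Add(Rational(-4, 3), -22), -149), -10) = Add(Mul(Rational(-70, 3), -149), -10) = Add(Rational(10430, 3), -10) = Rational(10400, 3)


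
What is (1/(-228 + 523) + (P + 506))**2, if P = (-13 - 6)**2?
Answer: 65416246756/87025 ≈ 7.5170e+5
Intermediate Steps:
P = 361 (P = (-19)**2 = 361)
(1/(-228 + 523) + (P + 506))**2 = (1/(-228 + 523) + (361 + 506))**2 = (1/295 + 867)**2 = (255766/295)**2 = 65416246756/87025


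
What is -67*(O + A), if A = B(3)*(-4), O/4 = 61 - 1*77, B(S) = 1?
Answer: 4556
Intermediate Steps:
O = -64 (O = 4*(61 - 1*77) = 4*(61 - 77) = 4*(-16) = -64)
A = -4 (A = 1*(-4) = -4)
-67*(O + A) = -67*(-64 - 4) = -67*(-68) = 4556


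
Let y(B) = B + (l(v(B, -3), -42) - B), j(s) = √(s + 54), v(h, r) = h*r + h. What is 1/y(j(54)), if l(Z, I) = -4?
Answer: -¼ ≈ -0.25000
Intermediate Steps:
v(h, r) = h + h*r
j(s) = √(54 + s)
y(B) = -4 (y(B) = B + (-4 - B) = -4)
1/y(j(54)) = 1/(-4) = -¼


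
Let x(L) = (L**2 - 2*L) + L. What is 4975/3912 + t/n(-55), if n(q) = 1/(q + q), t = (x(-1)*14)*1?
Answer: -12043985/3912 ≈ -3078.7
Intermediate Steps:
x(L) = L**2 - L
t = 28 (t = (-(-1 - 1)*14)*1 = (-1*(-2)*14)*1 = (2*14)*1 = 28*1 = 28)
n(q) = 1/(2*q)
4975/3912 + t/n(-55) = 4975/3912 + 28/(((1/2)/(-55))) = 4975*(1/3912) + 28/(((1/2)*(-1/55))) = 4975/3912 + 28/(-1/110) = 4975/3912 + 28*(-110) = 4975/3912 - 3080 = -12043985/3912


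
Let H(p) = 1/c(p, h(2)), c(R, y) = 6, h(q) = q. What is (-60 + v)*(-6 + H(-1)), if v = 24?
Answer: 210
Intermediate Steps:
H(p) = ⅙ (H(p) = 1/6 = ⅙)
(-60 + v)*(-6 + H(-1)) = (-60 + 24)*(-6 + ⅙) = -36*(-35/6) = 210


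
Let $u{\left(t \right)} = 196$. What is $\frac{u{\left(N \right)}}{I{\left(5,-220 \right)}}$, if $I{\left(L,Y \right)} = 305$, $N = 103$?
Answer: $\frac{196}{305} \approx 0.64262$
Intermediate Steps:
$\frac{u{\left(N \right)}}{I{\left(5,-220 \right)}} = \frac{196}{305}$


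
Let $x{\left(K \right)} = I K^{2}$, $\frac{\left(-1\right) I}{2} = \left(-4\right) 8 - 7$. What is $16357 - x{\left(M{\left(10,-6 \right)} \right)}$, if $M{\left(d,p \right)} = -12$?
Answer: $5125$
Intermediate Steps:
$I = 78$ ($I = - 2 \left(\left(-4\right) 8 - 7\right) = - 2 \left(-32 - 7\right) = \left(-2\right) \left(-39\right) = 78$)
$x{\left(K \right)} = 78 K^{2}$
$16357 - x{\left(M{\left(10,-6 \right)} \right)} = 16357 - 78 \left(-12\right)^{2} = 16357 - 78 \cdot 144 = 16357 - 11232 = 5125$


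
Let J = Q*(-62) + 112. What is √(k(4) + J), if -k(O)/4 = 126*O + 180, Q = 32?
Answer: 48*I*√2 ≈ 67.882*I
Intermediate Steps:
k(O) = -720 - 504*O (k(O) = -4*(126*O + 180) = -4*(180 + 126*O) = -720 - 504*O)
J = -1872 (J = 32*(-62) + 112 = -1984 + 112 = -1872)
√(k(4) + J) = √((-720 - 504*4) - 1872) = √((-720 - 2016) - 1872) = √(-2736 - 1872) = √(-4608) = 48*I*√2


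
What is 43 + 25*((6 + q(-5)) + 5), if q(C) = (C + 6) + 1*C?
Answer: 218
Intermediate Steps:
q(C) = 6 + 2*C (q(C) = (6 + C) + C = 6 + 2*C)
43 + 25*((6 + q(-5)) + 5) = 43 + 25*((6 + (6 + 2*(-5))) + 5) = 43 + 25*((6 + (6 - 10)) + 5) = 43 + 25*((6 - 4) + 5) = 43 + 25*(2 + 5) = 43 + 25*7 = 43 + 175 = 218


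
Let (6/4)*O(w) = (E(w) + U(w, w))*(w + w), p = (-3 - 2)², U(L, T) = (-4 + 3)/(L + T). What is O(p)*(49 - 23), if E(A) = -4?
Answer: -3484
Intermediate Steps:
U(L, T) = -1/(L + T)
p = 25 (p = (-5)² = 25)
O(w) = 4*w*(-4 - 1/(2*w))/3 (O(w) = 2*((-4 - 1/(w + w))*(w + w))/3 = 2*((-4 - 1/(2*w))*(2*w))/3 = 2*(2*w*(-4 - 1/(2*w)))/3 = 4*w*(-4 - 1/(2*w))/3)
O(p)*(49 - 23) = (-⅔ - 16/3*25)*(49 - 23) = (-⅔ - 400/3)*26 = -134*26 = -3484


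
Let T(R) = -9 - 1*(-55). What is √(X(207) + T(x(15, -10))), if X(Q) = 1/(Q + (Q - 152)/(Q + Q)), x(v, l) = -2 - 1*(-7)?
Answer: 2*√84575011039/85753 ≈ 6.7827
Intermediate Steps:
x(v, l) = 5 (x(v, l) = -2 + 7 = 5)
X(Q) = 1/(Q + (-152 + Q)/(2*Q)) (X(Q) = 1/(Q + (-152 + Q)/((2*Q))) = 1/(Q + (-152 + Q)*(1/(2*Q))) = 1/(Q + (-152 + Q)/(2*Q)))
T(R) = 46 (T(R) = -9 + 55 = 46)
√(X(207) + T(x(15, -10))) = √(2*207/(-152 + 207 + 2*207²) + 46) = √(2*207/(-152 + 207 + 2*42849) + 46) = √(2*207/(-152 + 207 + 85698) + 46) = √(2*207/85753 + 46) = √(2*207*(1/85753) + 46) = √(414/85753 + 46) = √(3945052/85753) = 2*√84575011039/85753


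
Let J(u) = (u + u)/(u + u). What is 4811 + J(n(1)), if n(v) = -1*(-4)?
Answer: 4812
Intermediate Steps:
n(v) = 4
J(u) = 1 (J(u) = (2*u)/((2*u)) = (2*u)*(1/(2*u)) = 1)
4811 + J(n(1)) = 4811 + 1 = 4812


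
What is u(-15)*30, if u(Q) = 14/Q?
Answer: -28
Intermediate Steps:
u(-15)*30 = (14/(-15))*30 = (14*(-1/15))*30 = -14/15*30 = -28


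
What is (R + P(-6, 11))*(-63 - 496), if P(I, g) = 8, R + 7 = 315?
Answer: -176644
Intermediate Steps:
R = 308 (R = -7 + 315 = 308)
(R + P(-6, 11))*(-63 - 496) = (308 + 8)*(-63 - 496) = 316*(-559) = -176644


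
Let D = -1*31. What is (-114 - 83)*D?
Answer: 6107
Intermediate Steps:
D = -31
(-114 - 83)*D = (-114 - 83)*(-31) = -197*(-31) = 6107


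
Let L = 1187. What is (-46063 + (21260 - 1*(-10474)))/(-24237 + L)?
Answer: 14329/23050 ≈ 0.62165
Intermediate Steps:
(-46063 + (21260 - 1*(-10474)))/(-24237 + L) = (-46063 + (21260 - 1*(-10474)))/(-24237 + 1187) = (-46063 + (21260 + 10474))/(-23050) = (-46063 + 31734)*(-1/23050) = -14329*(-1/23050) = 14329/23050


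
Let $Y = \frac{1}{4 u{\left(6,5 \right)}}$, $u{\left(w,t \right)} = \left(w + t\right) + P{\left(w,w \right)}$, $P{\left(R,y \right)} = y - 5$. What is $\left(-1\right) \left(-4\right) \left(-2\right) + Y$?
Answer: $- \frac{383}{48} \approx -7.9792$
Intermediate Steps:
$P{\left(R,y \right)} = -5 + y$
$u{\left(w,t \right)} = -5 + t + 2 w$ ($u{\left(w,t \right)} = \left(w + t\right) + \left(-5 + w\right) = \left(t + w\right) + \left(-5 + w\right) = -5 + t + 2 w$)
$Y = \frac{1}{48}$ ($Y = \frac{1}{4 \left(-5 + 5 + 2 \cdot 6\right)} = \frac{1}{4 \left(-5 + 5 + 12\right)} = \frac{1}{4 \cdot 12} = \frac{1}{48} \approx 0.020833$)
$\left(-1\right) \left(-4\right) \left(-2\right) + Y = \left(-1\right) \left(-4\right) \left(-2\right) + \frac{1}{48} = 4 \left(-2\right) + \frac{1}{48} = -8 + \frac{1}{48} = - \frac{383}{48}$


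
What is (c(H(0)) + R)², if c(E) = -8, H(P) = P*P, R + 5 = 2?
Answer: 121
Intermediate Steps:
R = -3 (R = -5 + 2 = -3)
H(P) = P²
(c(H(0)) + R)² = (-8 - 3)² = (-11)² = 121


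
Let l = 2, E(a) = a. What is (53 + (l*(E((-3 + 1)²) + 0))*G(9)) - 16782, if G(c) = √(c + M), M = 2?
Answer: -16729 + 8*√11 ≈ -16702.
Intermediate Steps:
G(c) = √(2 + c) (G(c) = √(c + 2) = √(2 + c))
(53 + (l*(E((-3 + 1)²) + 0))*G(9)) - 16782 = (53 + (2*((-3 + 1)² + 0))*√(2 + 9)) - 16782 = (53 + (2*((-2)² + 0))*√11) - 16782 = (53 + (2*(4 + 0))*√11) - 16782 = (53 + (2*4)*√11) - 16782 = (53 + 8*√11) - 16782 = -16729 + 8*√11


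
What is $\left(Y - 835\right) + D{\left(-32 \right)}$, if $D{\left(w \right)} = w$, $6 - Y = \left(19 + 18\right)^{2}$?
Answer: $-2230$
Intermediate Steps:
$Y = -1363$ ($Y = 6 - \left(19 + 18\right)^{2} = 6 - 37^{2} = 6 - 1369 = -1363$)
$\left(Y - 835\right) + D{\left(-32 \right)} = \left(-1363 - 835\right) - 32 = -2198 - 32 = -2230$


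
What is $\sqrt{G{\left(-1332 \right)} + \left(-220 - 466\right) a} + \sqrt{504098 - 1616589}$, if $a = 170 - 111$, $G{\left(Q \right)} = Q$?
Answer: $i \left(\sqrt{41806} + \sqrt{1112491}\right) \approx 1259.2 i$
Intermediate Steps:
$a = 59$
$\sqrt{G{\left(-1332 \right)} + \left(-220 - 466\right) a} + \sqrt{504098 - 1616589} = \sqrt{-1332 + \left(-220 - 466\right) 59} + \sqrt{504098 - 1616589} = \sqrt{-1332 - 40474} + \sqrt{-1112491} = \sqrt{-1332 - 40474} + i \sqrt{1112491} = \sqrt{-41806} + i \sqrt{1112491} = i \sqrt{41806} + i \sqrt{1112491}$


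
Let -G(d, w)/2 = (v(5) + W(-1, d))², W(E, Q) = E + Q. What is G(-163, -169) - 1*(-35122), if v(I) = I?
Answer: -15440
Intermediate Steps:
G(d, w) = -2*(4 + d)² (G(d, w) = -2*(5 + (-1 + d))² = -2*(4 + d)²)
G(-163, -169) - 1*(-35122) = -2*(4 - 163)² - 1*(-35122) = -2*(-159)² + 35122 = -2*25281 + 35122 = -50562 + 35122 = -15440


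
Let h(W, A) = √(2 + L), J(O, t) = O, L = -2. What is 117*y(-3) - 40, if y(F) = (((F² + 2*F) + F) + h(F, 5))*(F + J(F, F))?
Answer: -40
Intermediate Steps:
h(W, A) = 0 (h(W, A) = √(2 - 2) = √0 = 0)
y(F) = 2*F*(F² + 3*F) (y(F) = (((F² + 2*F) + F) + 0)*(F + F) = ((F² + 3*F) + 0)*(2*F) = (F² + 3*F)*(2*F) = 2*F*(F² + 3*F))
117*y(-3) - 40 = 117*(2*(-3)²*(3 - 3)) - 40 = 117*(2*9*0) - 40 = 117*0 - 40 = 0 - 40 = -40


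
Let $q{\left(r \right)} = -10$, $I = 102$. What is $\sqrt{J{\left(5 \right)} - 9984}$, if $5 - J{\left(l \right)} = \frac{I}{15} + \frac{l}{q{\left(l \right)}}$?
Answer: $\frac{i \sqrt{998530}}{10} \approx 99.927 i$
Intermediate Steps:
$J{\left(l \right)} = - \frac{9}{5} + \frac{l}{10}$ ($J{\left(l \right)} = 5 - \left(\frac{102}{15} + \frac{l}{-10}\right) = 5 - \left(102 \cdot \frac{1}{15} + l \left(- \frac{1}{10}\right)\right) = 5 - \left(\frac{34}{5} - \frac{l}{10}\right) = 5 + \left(- \frac{34}{5} + \frac{l}{10}\right) = - \frac{9}{5} + \frac{l}{10}$)
$\sqrt{J{\left(5 \right)} - 9984} = \sqrt{\left(- \frac{9}{5} + \frac{1}{10} \cdot 5\right) - 9984} = \sqrt{\left(- \frac{9}{5} + \frac{1}{2}\right) - 9984} = \sqrt{- \frac{13}{10} - 9984} = \sqrt{- \frac{99853}{10}} = \frac{i \sqrt{998530}}{10}$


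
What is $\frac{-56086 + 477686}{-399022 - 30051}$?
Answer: $- \frac{421600}{429073} \approx -0.98258$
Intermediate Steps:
$\frac{-56086 + 477686}{-399022 - 30051} = \frac{421600}{-429073} = 421600 \left(- \frac{1}{429073}\right) = - \frac{421600}{429073}$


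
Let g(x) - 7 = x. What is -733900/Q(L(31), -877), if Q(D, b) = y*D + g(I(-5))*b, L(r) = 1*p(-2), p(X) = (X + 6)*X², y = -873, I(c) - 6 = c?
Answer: 183475/5246 ≈ 34.974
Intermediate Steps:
I(c) = 6 + c
p(X) = X²*(6 + X) (p(X) = (6 + X)*X² = X²*(6 + X))
g(x) = 7 + x
L(r) = 16 (L(r) = 1*((-2)²*(6 - 2)) = 1*(4*4) = 1*16 = 16)
Q(D, b) = -873*D + 8*b (Q(D, b) = -873*D + (7 + (6 - 5))*b = -873*D + (7 + 1)*b = -873*D + 8*b)
-733900/Q(L(31), -877) = -733900/(-873*16 + 8*(-877)) = -733900/(-13968 - 7016) = -733900/(-20984) = -733900*(-1/20984) = 183475/5246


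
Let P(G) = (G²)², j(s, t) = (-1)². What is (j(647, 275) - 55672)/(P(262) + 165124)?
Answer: -55671/4712163860 ≈ -1.1814e-5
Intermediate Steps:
j(s, t) = 1
P(G) = G⁴
(j(647, 275) - 55672)/(P(262) + 165124) = (1 - 55672)/(262⁴ + 165124) = -55671/(4711998736 + 165124) = -55671/4712163860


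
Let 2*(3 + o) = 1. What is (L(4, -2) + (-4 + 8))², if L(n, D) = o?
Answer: 9/4 ≈ 2.2500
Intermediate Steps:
o = -5/2 (o = -3 + (½)*1 = -3 + ½ = -5/2 ≈ -2.5000)
L(n, D) = -5/2
(L(4, -2) + (-4 + 8))² = (-5/2 + (-4 + 8))² = (-5/2 + 4)² = (3/2)² = 9/4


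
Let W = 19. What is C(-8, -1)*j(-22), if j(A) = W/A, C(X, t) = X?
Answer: 76/11 ≈ 6.9091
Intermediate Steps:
j(A) = 19/A
C(-8, -1)*j(-22) = -152/(-22) = -152*(-1)/22 = -8*(-19/22) = 76/11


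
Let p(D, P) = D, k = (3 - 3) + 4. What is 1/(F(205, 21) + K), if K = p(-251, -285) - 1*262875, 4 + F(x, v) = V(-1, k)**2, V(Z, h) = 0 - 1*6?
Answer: -1/263094 ≈ -3.8009e-6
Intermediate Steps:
k = 4 (k = 0 + 4 = 4)
V(Z, h) = -6 (V(Z, h) = 0 - 6 = -6)
F(x, v) = 32 (F(x, v) = -4 + (-6)**2 = -4 + 36 = 32)
K = -263126 (K = -251 - 1*262875 = -251 - 262875 = -263126)
1/(F(205, 21) + K) = 1/(32 - 263126) = 1/(-263094) = -1/263094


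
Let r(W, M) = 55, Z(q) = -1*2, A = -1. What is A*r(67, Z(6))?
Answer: -55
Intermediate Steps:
Z(q) = -2
A*r(67, Z(6)) = -1*55 = -55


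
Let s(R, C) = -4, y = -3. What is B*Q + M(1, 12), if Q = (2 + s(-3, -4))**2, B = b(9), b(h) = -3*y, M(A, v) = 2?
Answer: 38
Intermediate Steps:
b(h) = 9 (b(h) = -3*(-3) = 9)
B = 9
Q = 4 (Q = (2 - 4)**2 = (-2)**2 = 4)
B*Q + M(1, 12) = 9*4 + 2 = 36 + 2 = 38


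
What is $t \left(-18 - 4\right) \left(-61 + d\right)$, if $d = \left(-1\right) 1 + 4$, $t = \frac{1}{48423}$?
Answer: $\frac{1276}{48423} \approx 0.026351$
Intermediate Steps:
$t = \frac{1}{48423} \approx 2.0651 \cdot 10^{-5}$
$d = 3$ ($d = -1 + 4 = 3$)
$t \left(-18 - 4\right) \left(-61 + d\right) = \frac{\left(-18 - 4\right) \left(-61 + 3\right)}{48423} = \frac{\left(-22\right) \left(-58\right)}{48423} = \frac{1}{48423} \cdot 1276 = \frac{1276}{48423}$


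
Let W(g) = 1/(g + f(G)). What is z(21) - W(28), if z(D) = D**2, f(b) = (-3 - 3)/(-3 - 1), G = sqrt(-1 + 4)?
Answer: 26017/59 ≈ 440.97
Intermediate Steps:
G = sqrt(3) ≈ 1.7320
f(b) = 3/2 (f(b) = -6/(-4) = -6*(-1/4) = 3/2)
W(g) = 1/(3/2 + g) (W(g) = 1/(g + 3/2) = 1/(3/2 + g))
z(21) - W(28) = 21**2 - 2/(3 + 2*28) = 441 - 2/(3 + 56) = 441 - 2/59 = 26017/59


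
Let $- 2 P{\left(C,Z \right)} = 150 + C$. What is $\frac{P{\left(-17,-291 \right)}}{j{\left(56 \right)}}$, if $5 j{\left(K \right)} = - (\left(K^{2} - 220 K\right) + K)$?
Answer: $- \frac{95}{2608} \approx -0.036426$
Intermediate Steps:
$P{\left(C,Z \right)} = -75 - \frac{C}{2}$ ($P{\left(C,Z \right)} = - \frac{150 + C}{2} = -75 - \frac{C}{2}$)
$j{\left(K \right)} = - \frac{K^{2}}{5} + \frac{219 K}{5}$ ($j{\left(K \right)} = \frac{\left(-1\right) \left(\left(K^{2} - 220 K\right) + K\right)}{5} = \frac{\left(-1\right) \left(K^{2} - 219 K\right)}{5} = \frac{- K^{2} + 219 K}{5} = - \frac{K^{2}}{5} + \frac{219 K}{5}$)
$\frac{P{\left(-17,-291 \right)}}{j{\left(56 \right)}} = \frac{-75 - - \frac{17}{2}}{\frac{1}{5} \cdot 56 \left(219 - 56\right)} = \frac{-75 + \frac{17}{2}}{\frac{1}{5} \cdot 56 \left(219 - 56\right)} = - \frac{133}{2 \cdot \frac{1}{5} \cdot 56 \cdot 163} = - \frac{133}{2 \cdot \frac{9128}{5}} = \left(- \frac{133}{2}\right) \frac{5}{9128} = - \frac{95}{2608}$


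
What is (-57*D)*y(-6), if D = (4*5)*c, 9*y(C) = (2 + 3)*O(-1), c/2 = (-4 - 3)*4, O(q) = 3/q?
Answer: -106400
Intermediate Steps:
c = -56 (c = 2*((-4 - 3)*4) = 2*(-7*4) = 2*(-28) = -56)
y(C) = -5/3 (y(C) = ((2 + 3)*(3/(-1)))/9 = (5*(3*(-1)))/9 = (5*(-3))/9 = (⅑)*(-15) = -5/3)
D = -1120 (D = (4*5)*(-56) = 20*(-56) = -1120)
(-57*D)*y(-6) = -57*(-1120)*(-5/3) = 63840*(-5/3) = -106400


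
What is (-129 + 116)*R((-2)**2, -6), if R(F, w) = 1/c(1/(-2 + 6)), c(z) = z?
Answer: -52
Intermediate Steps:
R(F, w) = 4 (R(F, w) = 1/(1/(-2 + 6)) = 1/(1/4) = 4)
(-129 + 116)*R((-2)**2, -6) = (-129 + 116)*4 = -13*4 = -52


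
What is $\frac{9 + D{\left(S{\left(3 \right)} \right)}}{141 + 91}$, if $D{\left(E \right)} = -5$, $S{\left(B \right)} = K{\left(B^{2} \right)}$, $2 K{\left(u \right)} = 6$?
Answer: $\frac{1}{58} \approx 0.017241$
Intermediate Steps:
$K{\left(u \right)} = 3$ ($K{\left(u \right)} = \frac{1}{2} \cdot 6 = 3$)
$S{\left(B \right)} = 3$
$\frac{9 + D{\left(S{\left(3 \right)} \right)}}{141 + 91} = \frac{9 - 5}{141 + 91} = \frac{1}{232} \cdot 4 = \frac{1}{58}$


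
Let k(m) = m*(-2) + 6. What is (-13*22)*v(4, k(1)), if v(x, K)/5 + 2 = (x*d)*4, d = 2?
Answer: -42900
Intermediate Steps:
k(m) = 6 - 2*m (k(m) = -2*m + 6 = 6 - 2*m)
v(x, K) = -10 + 40*x (v(x, K) = -10 + 5*((x*2)*4) = -10 + 5*((2*x)*4) = -10 + 5*(8*x) = -10 + 40*x)
(-13*22)*v(4, k(1)) = (-13*22)*(-10 + 40*4) = -286*(-10 + 160) = -286*150 = -42900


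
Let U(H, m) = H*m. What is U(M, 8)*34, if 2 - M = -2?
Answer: 1088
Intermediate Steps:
M = 4 (M = 2 - 1*(-2) = 2 + 2 = 4)
U(M, 8)*34 = (4*8)*34 = 32*34 = 1088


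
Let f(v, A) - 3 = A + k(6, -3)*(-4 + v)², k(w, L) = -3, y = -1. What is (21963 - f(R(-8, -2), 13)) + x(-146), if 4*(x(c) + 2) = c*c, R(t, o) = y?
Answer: 27349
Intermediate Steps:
R(t, o) = -1
f(v, A) = 3 + A - 3*(-4 + v)² (f(v, A) = 3 + (A - 3*(-4 + v)²) = 3 + A - 3*(-4 + v)²)
x(c) = -2 + c²/4 (x(c) = -2 + (c*c)/4 = -2 + c²/4)
(21963 - f(R(-8, -2), 13)) + x(-146) = (21963 - (3 + 13 - 3*(-4 - 1)²)) + (-2 + (¼)*(-146)²) = (21963 - (3 + 13 - 3*(-5)²)) + (-2 + (¼)*21316) = (21963 - (3 + 13 - 3*25)) + (-2 + 5329) = (21963 - (3 + 13 - 75)) + 5327 = (21963 - 1*(-59)) + 5327 = (21963 + 59) + 5327 = 22022 + 5327 = 27349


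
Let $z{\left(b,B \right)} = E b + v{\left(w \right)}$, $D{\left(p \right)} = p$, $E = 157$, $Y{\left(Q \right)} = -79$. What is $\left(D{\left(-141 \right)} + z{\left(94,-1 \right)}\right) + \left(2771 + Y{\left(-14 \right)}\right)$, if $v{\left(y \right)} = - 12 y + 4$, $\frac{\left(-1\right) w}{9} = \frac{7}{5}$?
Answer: $\frac{87321}{5} \approx 17464.0$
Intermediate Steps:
$w = - \frac{63}{5}$ ($w = - 9 \cdot \frac{7}{5} = - 9 \cdot 7 \cdot \frac{1}{5} = \left(-9\right) \frac{7}{5} = - \frac{63}{5} \approx -12.6$)
$v{\left(y \right)} = 4 - 12 y$
$z{\left(b,B \right)} = \frac{776}{5} + 157 b$ ($z{\left(b,B \right)} = 157 b + \left(4 - - \frac{756}{5}\right) = 157 b + \left(4 + \frac{756}{5}\right) = 157 b + \frac{776}{5} = \frac{776}{5} + 157 b$)
$\left(D{\left(-141 \right)} + z{\left(94,-1 \right)}\right) + \left(2771 + Y{\left(-14 \right)}\right) = \left(-141 + \left(\frac{776}{5} + 157 \cdot 94\right)\right) + \left(2771 - 79\right) = \left(-141 + \left(\frac{776}{5} + 14758\right)\right) + 2692 = \left(-141 + \frac{74566}{5}\right) + 2692 = \frac{73861}{5} + 2692 = \frac{87321}{5}$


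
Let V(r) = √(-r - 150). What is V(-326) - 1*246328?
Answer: -246328 + 4*√11 ≈ -2.4631e+5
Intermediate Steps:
V(r) = √(-150 - r)
V(-326) - 1*246328 = √(-150 - 1*(-326)) - 1*246328 = √(-150 + 326) - 246328 = √176 - 246328 = 4*√11 - 246328 = -246328 + 4*√11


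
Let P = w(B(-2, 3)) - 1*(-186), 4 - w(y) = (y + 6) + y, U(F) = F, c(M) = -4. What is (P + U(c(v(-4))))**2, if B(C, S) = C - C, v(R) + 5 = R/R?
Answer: 32400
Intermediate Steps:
v(R) = -4 (v(R) = -5 + R/R = -5 + 1 = -4)
B(C, S) = 0
w(y) = -2 - 2*y (w(y) = 4 - ((y + 6) + y) = 4 - ((6 + y) + y) = 4 - (6 + 2*y) = 4 + (-6 - 2*y) = -2 - 2*y)
P = 184 (P = (-2 - 2*0) - 1*(-186) = (-2 + 0) + 186 = -2 + 186 = 184)
(P + U(c(v(-4))))**2 = (184 - 4)**2 = 180**2 = 32400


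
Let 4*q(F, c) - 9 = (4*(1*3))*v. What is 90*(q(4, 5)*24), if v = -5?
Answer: -27540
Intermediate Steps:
q(F, c) = -51/4 (q(F, c) = 9/4 + ((4*(1*3))*(-5))/4 = 9/4 + ((4*3)*(-5))/4 = 9/4 + (12*(-5))/4 = 9/4 + (1/4)*(-60) = 9/4 - 15 = -51/4)
90*(q(4, 5)*24) = 90*(-51/4*24) = 90*(-306) = -27540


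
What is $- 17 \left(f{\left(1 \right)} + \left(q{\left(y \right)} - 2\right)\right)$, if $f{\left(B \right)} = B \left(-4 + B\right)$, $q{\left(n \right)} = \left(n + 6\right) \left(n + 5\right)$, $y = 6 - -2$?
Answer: $-3009$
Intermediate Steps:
$y = 8$ ($y = 6 + 2 = 8$)
$q{\left(n \right)} = \left(5 + n\right) \left(6 + n\right)$ ($q{\left(n \right)} = \left(6 + n\right) \left(5 + n\right) = \left(5 + n\right) \left(6 + n\right)$)
$- 17 \left(f{\left(1 \right)} + \left(q{\left(y \right)} - 2\right)\right) = - 17 \left(1 \left(-4 + 1\right) + \left(\left(30 + 8^{2} + 11 \cdot 8\right) - 2\right)\right) = - 17 \left(1 \left(-3\right) + \left(\left(30 + 64 + 88\right) - 2\right)\right) = - 17 \left(-3 + \left(182 - 2\right)\right) = - 17 \left(-3 + 180\right) = \left(-17\right) 177 = -3009$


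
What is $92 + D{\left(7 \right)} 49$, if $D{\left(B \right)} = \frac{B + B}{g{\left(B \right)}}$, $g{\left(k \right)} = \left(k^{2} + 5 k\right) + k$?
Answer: $\frac{1294}{13} \approx 99.538$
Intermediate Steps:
$g{\left(k \right)} = k^{2} + 6 k$
$D{\left(B \right)} = \frac{2}{6 + B}$ ($D{\left(B \right)} = \frac{B + B}{B \left(6 + B\right)} = 2 B \frac{1}{B \left(6 + B\right)} = \frac{2}{6 + B}$)
$92 + D{\left(7 \right)} 49 = 92 + \frac{2}{6 + 7} \cdot 49 = 92 + \frac{2}{13} \cdot 49 = 92 + \frac{98}{13} = \frac{1294}{13}$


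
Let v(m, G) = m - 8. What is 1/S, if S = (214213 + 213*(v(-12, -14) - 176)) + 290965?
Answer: 1/463430 ≈ 2.1578e-6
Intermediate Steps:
v(m, G) = -8 + m
S = 463430 (S = (214213 + 213*((-8 - 12) - 176)) + 290965 = (214213 + 213*(-20 - 176)) + 290965 = (214213 + 213*(-196)) + 290965 = (214213 - 41748) + 290965 = 172465 + 290965 = 463430)
1/S = 1/463430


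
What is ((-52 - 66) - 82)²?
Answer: 40000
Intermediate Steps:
((-52 - 66) - 82)² = (-118 - 82)² = (-200)² = 40000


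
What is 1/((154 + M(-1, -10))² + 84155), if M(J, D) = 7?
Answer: 1/110076 ≈ 9.0846e-6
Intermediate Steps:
1/((154 + M(-1, -10))² + 84155) = 1/((154 + 7)² + 84155) = 1/(161² + 84155) = 1/(25921 + 84155) = 1/110076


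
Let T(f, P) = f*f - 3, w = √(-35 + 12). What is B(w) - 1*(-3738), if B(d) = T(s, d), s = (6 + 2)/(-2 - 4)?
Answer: 33631/9 ≈ 3736.8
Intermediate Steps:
w = I*√23 (w = √(-23) = I*√23 ≈ 4.7958*I)
s = -4/3 (s = 8/(-6) = 8*(-⅙) = -4/3 ≈ -1.3333)
T(f, P) = -3 + f² (T(f, P) = f² - 3 = -3 + f²)
B(d) = -11/9 (B(d) = -3 + (-4/3)² = -3 + 16/9 = -11/9)
B(w) - 1*(-3738) = -11/9 - 1*(-3738) = -11/9 + 3738 = 33631/9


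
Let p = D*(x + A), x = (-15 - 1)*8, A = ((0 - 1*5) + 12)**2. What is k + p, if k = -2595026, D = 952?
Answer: -2670234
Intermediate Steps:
A = 49 (A = ((0 - 5) + 12)**2 = (-5 + 12)**2 = 7**2 = 49)
x = -128 (x = -16*8 = -128)
p = -75208 (p = 952*(-128 + 49) = 952*(-79) = -75208)
k + p = -2595026 - 75208 = -2670234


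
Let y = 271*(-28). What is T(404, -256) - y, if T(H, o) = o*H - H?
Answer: -96240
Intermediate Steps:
T(H, o) = -H + H*o (T(H, o) = H*o - H = -H + H*o)
y = -7588
T(404, -256) - y = 404*(-1 - 256) - 1*(-7588) = 404*(-257) + 7588 = -103828 + 7588 = -96240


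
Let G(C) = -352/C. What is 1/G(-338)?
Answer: 169/176 ≈ 0.96023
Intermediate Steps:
1/G(-338) = 1/(-352/(-338)) = 1/(-352*(-1/338)) = 1/(176/169) = 169/176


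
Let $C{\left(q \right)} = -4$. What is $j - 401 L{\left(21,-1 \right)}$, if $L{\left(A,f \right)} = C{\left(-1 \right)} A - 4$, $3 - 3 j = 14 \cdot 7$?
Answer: $\frac{105769}{3} \approx 35256.0$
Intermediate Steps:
$j = - \frac{95}{3}$ ($j = 1 - \frac{14 \cdot 7}{3} = 1 - \frac{98}{3} = - \frac{95}{3} \approx -31.667$)
$L{\left(A,f \right)} = -4 - 4 A$ ($L{\left(A,f \right)} = - 4 A - 4 = -4 - 4 A$)
$j - 401 L{\left(21,-1 \right)} = - \frac{95}{3} - 401 \left(-4 - 84\right) = - \frac{95}{3} - -35288 = - \frac{95}{3} + 35288 = \frac{105769}{3}$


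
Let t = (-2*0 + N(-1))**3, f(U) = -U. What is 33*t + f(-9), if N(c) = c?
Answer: -24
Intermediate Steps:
t = -1 (t = (-2*0 - 1)**3 = (0 - 1)**3 = (-1)**3 = -1)
33*t + f(-9) = 33*(-1) - 1*(-9) = -33 + 9 = -24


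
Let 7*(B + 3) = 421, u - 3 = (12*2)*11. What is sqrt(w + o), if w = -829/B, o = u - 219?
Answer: sqrt(13397)/20 ≈ 5.7873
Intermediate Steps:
u = 267 (u = 3 + (12*2)*11 = 3 + 24*11 = 3 + 264 = 267)
B = 400/7 (B = -3 + (1/7)*421 = -3 + 421/7 = 400/7 ≈ 57.143)
o = 48 (o = 267 - 219 = 48)
w = -5803/400 (w = -829/400/7 = -829*7/400 = -5803/400 ≈ -14.508)
sqrt(w + o) = sqrt(-5803/400 + 48) = sqrt(13397/400) = sqrt(13397)/20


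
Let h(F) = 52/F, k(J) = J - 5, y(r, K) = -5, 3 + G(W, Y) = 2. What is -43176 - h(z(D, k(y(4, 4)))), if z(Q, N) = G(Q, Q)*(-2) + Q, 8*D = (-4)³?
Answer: -129502/3 ≈ -43167.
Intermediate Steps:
D = -8 (D = (⅛)*(-4)³ = (⅛)*(-64) = -8)
G(W, Y) = -1 (G(W, Y) = -3 + 2 = -1)
k(J) = -5 + J
z(Q, N) = 2 + Q (z(Q, N) = -1*(-2) + Q = 2 + Q)
-43176 - h(z(D, k(y(4, 4)))) = -43176 - 52/(2 - 8) = -43176 - 52/(-6) = -43176 - 52*(-1)/6 = -43176 - 1*(-26/3) = -43176 + 26/3 = -129502/3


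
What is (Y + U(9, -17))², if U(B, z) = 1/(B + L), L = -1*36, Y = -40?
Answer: 1168561/729 ≈ 1603.0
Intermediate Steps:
L = -36
U(B, z) = 1/(-36 + B) (U(B, z) = 1/(B - 36) = 1/(-36 + B))
(Y + U(9, -17))² = (-40 + 1/(-36 + 9))² = (-40 + 1/(-27))² = (-40 - 1/27)² = (-1081/27)² = 1168561/729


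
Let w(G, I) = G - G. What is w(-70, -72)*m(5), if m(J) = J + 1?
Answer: 0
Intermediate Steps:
w(G, I) = 0
m(J) = 1 + J
w(-70, -72)*m(5) = 0*(1 + 5) = 0*6 = 0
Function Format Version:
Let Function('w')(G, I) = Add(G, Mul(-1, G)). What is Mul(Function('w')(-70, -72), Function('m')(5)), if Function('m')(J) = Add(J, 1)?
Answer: 0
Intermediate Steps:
Function('w')(G, I) = 0
Function('m')(J) = Add(1, J)
Mul(Function('w')(-70, -72), Function('m')(5)) = Mul(0, Add(1, 5)) = Mul(0, 6) = 0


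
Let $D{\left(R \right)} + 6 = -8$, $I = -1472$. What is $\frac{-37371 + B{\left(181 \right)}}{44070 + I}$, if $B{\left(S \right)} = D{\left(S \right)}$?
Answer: $- \frac{37385}{42598} \approx -0.87762$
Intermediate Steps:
$D{\left(R \right)} = -14$ ($D{\left(R \right)} = -6 - 8 = -14$)
$B{\left(S \right)} = -14$
$\frac{-37371 + B{\left(181 \right)}}{44070 + I} = \frac{-37371 - 14}{44070 - 1472} = - \frac{37385}{42598}$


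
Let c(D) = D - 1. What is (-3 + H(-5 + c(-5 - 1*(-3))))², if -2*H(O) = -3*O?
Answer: 225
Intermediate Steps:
c(D) = -1 + D
H(O) = 3*O/2 (H(O) = -(-3)*O/2 = 3*O/2)
(-3 + H(-5 + c(-5 - 1*(-3))))² = (-3 + 3*(-5 + (-1 + (-5 - 1*(-3))))/2)² = (-3 + 3*(-5 + (-1 + (-5 + 3)))/2)² = (-3 + 3*(-5 + (-1 - 2))/2)² = (-3 + 3*(-5 - 3)/2)² = (-3 + (3/2)*(-8))² = (-3 - 12)² = (-15)² = 225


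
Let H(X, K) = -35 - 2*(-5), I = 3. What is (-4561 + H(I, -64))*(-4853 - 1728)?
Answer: 30180466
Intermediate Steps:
H(X, K) = -25 (H(X, K) = -35 - 1*(-10) = -35 + 10 = -25)
(-4561 + H(I, -64))*(-4853 - 1728) = (-4561 - 25)*(-4853 - 1728) = -4586*(-6581) = 30180466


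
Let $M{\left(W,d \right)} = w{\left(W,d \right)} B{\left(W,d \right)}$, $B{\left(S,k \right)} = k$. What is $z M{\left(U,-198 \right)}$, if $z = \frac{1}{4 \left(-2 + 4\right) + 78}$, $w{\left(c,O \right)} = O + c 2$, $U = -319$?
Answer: $\frac{82764}{43} \approx 1924.7$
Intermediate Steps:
$w{\left(c,O \right)} = O + 2 c$
$M{\left(W,d \right)} = d \left(d + 2 W\right)$ ($M{\left(W,d \right)} = \left(d + 2 W\right) d = d \left(d + 2 W\right)$)
$z = \frac{1}{86}$ ($z = \frac{1}{4 \cdot 2 + 78} = \frac{1}{8 + 78} = \frac{1}{86} \approx 0.011628$)
$z M{\left(U,-198 \right)} = \frac{\left(-198\right) \left(-198 + 2 \left(-319\right)\right)}{86} = \frac{\left(-198\right) \left(-198 - 638\right)}{86} = \frac{\left(-198\right) \left(-836\right)}{86} = \frac{1}{86} \cdot 165528 = \frac{82764}{43}$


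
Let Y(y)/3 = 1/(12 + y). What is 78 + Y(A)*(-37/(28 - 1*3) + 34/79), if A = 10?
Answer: 3382881/43450 ≈ 77.857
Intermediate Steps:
Y(y) = 3/(12 + y)
78 + Y(A)*(-37/(28 - 1*3) + 34/79) = 78 + (3/(12 + 10))*(-37/(28 - 1*3) + 34/79) = 78 + (3/22)*(-37/(28 - 3) + 34*(1/79)) = 78 + (3*(1/22))*(-37/25 + 34/79) = 78 + 3*(-37*1/25 + 34/79)/22 = 78 + 3*(-37/25 + 34/79)/22 = 78 + (3/22)*(-2073/1975) = 78 - 6219/43450 = 3382881/43450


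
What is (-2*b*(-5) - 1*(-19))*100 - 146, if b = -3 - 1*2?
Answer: -3246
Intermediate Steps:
b = -5 (b = -3 - 2 = -5)
(-2*b*(-5) - 1*(-19))*100 - 146 = (-2*(-5)*(-5) - 1*(-19))*100 - 146 = (10*(-5) + 19)*100 - 146 = (-50 + 19)*100 - 146 = -31*100 - 146 = -3100 - 146 = -3246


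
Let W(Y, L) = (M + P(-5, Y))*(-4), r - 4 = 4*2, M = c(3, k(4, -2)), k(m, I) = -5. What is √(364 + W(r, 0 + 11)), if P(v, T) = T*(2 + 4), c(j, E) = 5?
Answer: 2*√14 ≈ 7.4833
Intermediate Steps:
P(v, T) = 6*T (P(v, T) = T*6 = 6*T)
M = 5
r = 12 (r = 4 + 4*2 = 4 + 8 = 12)
W(Y, L) = -20 - 24*Y (W(Y, L) = (5 + 6*Y)*(-4) = -20 - 24*Y)
√(364 + W(r, 0 + 11)) = √(364 + (-20 - 24*12)) = √(364 + (-20 - 288)) = √(364 - 308) = √56 = 2*√14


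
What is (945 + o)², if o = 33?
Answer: 956484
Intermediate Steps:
(945 + o)² = (945 + 33)² = 978² = 956484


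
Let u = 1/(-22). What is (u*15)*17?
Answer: -255/22 ≈ -11.591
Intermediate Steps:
u = -1/22 ≈ -0.045455
(u*15)*17 = -1/22*15*17 = -15/22*17 = -255/22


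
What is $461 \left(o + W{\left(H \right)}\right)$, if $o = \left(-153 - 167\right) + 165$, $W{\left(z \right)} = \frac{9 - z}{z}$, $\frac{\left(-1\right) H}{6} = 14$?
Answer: $- \frac{2015031}{28} \approx -71965.0$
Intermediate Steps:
$H = -84$ ($H = \left(-6\right) 14 = -84$)
$W{\left(z \right)} = \frac{9 - z}{z}$
$o = -155$ ($o = -320 + 165 = -155$)
$461 \left(o + W{\left(H \right)}\right) = 461 \left(-155 + \frac{9 - -84}{-84}\right) = 461 \left(-155 - \frac{9 + 84}{84}\right) = 461 \left(-155 - \frac{31}{28}\right) = 461 \left(- \frac{4371}{28}\right) = - \frac{2015031}{28}$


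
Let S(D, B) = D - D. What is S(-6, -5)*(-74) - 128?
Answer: -128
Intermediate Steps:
S(D, B) = 0
S(-6, -5)*(-74) - 128 = 0*(-74) - 128 = 0 - 128 = -128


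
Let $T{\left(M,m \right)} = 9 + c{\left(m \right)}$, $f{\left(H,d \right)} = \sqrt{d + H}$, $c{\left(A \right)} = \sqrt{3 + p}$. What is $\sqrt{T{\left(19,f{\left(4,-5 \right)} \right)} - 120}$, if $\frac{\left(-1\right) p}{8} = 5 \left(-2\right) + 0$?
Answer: $\sqrt{-111 + \sqrt{83}} \approx 10.094 i$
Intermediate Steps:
$p = 80$ ($p = - 8 \left(5 \left(-2\right) + 0\right) = - 8 \left(-10 + 0\right) = \left(-8\right) \left(-10\right) = 80$)
$c{\left(A \right)} = \sqrt{83}$ ($c{\left(A \right)} = \sqrt{3 + 80} = \sqrt{83}$)
$f{\left(H,d \right)} = \sqrt{H + d}$
$T{\left(M,m \right)} = 9 + \sqrt{83}$
$\sqrt{T{\left(19,f{\left(4,-5 \right)} \right)} - 120} = \sqrt{\left(9 + \sqrt{83}\right) - 120} = \sqrt{-111 + \sqrt{83}}$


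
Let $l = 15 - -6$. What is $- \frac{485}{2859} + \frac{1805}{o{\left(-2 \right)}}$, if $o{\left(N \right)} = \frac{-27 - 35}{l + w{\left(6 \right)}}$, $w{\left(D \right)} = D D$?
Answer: $- \frac{294178285}{177258} \approx -1659.6$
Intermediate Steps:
$w{\left(D \right)} = D^{2}$
$l = 21$ ($l = 15 + 6 = 21$)
$o{\left(N \right)} = - \frac{62}{57}$ ($o{\left(N \right)} = \frac{-27 - 35}{21 + 6^{2}} = - \frac{62}{21 + 36} = - \frac{62}{57}$)
$- \frac{485}{2859} + \frac{1805}{o{\left(-2 \right)}} = - \frac{485}{2859} + \frac{1805}{- \frac{62}{57}} = \left(-485\right) \frac{1}{2859} + 1805 \left(- \frac{57}{62}\right) = - \frac{485}{2859} - \frac{102885}{62} = - \frac{294178285}{177258}$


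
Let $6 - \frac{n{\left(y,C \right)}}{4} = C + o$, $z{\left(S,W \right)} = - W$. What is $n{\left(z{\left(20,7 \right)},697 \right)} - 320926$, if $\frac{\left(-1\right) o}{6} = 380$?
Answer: $-314570$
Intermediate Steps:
$o = -2280$ ($o = \left(-6\right) 380 = -2280$)
$n{\left(y,C \right)} = 9144 - 4 C$ ($n{\left(y,C \right)} = 24 - 4 \left(C - 2280\right) = 24 - 4 \left(-2280 + C\right) = 24 - \left(-9120 + 4 C\right) = 9144 - 4 C$)
$n{\left(z{\left(20,7 \right)},697 \right)} - 320926 = \left(9144 - 2788\right) - 320926 = 6356 - 320926 = -314570$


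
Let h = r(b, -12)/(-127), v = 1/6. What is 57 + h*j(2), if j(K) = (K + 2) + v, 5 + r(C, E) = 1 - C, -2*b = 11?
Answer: 28931/508 ≈ 56.951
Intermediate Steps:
b = -11/2 (b = -½*11 = -11/2 ≈ -5.5000)
r(C, E) = -4 - C (r(C, E) = -5 + (1 - C) = -4 - C)
v = ⅙ (v = 1*(⅙) = ⅙ ≈ 0.16667)
j(K) = 13/6 + K (j(K) = (K + 2) + ⅙ = (2 + K) + ⅙ = 13/6 + K)
h = -3/254 (h = (-4 - 1*(-11/2))/(-127) = (-4 + 11/2)*(-1/127) = (3/2)*(-1/127) = -3/254 ≈ -0.011811)
57 + h*j(2) = 57 - 3*(13/6 + 2)/254 = 57 - 3/254*25/6 = 57 - 25/508 = 28931/508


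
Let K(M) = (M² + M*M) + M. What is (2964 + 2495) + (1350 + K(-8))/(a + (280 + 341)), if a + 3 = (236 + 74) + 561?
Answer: 8129921/1489 ≈ 5460.0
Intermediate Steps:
a = 868 (a = -3 + ((236 + 74) + 561) = -3 + (310 + 561) = -3 + 871 = 868)
K(M) = M + 2*M² (K(M) = (M² + M²) + M = 2*M² + M = M + 2*M²)
(2964 + 2495) + (1350 + K(-8))/(a + (280 + 341)) = (2964 + 2495) + (1350 - 8*(1 + 2*(-8)))/(868 + (280 + 341)) = 5459 + (1350 - 8*(1 - 16))/(868 + 621) = 5459 + (1350 - 8*(-15))/1489 = 5459 + (1350 + 120)*(1/1489) = 5459 + 1470*(1/1489) = 5459 + 1470/1489 = 8129921/1489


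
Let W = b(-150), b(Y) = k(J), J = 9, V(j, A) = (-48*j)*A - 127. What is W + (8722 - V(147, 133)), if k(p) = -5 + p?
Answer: 947301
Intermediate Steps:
V(j, A) = -127 - 48*A*j (V(j, A) = -48*A*j - 127 = -127 - 48*A*j)
b(Y) = 4 (b(Y) = -5 + 9 = 4)
W = 4
W + (8722 - V(147, 133)) = 4 + (8722 - (-127 - 48*133*147)) = 4 + (8722 - (-127 - 938448)) = 4 + (8722 - 1*(-938575)) = 4 + (8722 + 938575) = 4 + 947297 = 947301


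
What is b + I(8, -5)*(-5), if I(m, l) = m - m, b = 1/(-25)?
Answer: -1/25 ≈ -0.040000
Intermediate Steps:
b = -1/25 ≈ -0.040000
I(m, l) = 0
b + I(8, -5)*(-5) = -1/25 + 0*(-5) = -1/25 + 0 = -1/25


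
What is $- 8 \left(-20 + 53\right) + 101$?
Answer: $-163$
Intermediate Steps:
$- 8 \left(-20 + 53\right) + 101 = \left(-8\right) 33 + 101 = -264 + 101 = -163$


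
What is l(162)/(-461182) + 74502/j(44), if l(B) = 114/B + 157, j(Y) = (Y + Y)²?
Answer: 231914880719/24106905504 ≈ 9.6203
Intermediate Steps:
j(Y) = 4*Y² (j(Y) = (2*Y)² = 4*Y²)
l(B) = 157 + 114/B
l(162)/(-461182) + 74502/j(44) = (157 + 114/162)/(-461182) + 74502/((4*44²)) = (157 + 114*(1/162))*(-1/461182) + 74502/((4*1936)) = (157 + 19/27)*(-1/461182) + 74502/7744 = (4258/27)*(-1/461182) + 74502*(1/7744) = -2129/6225957 + 37251/3872 = 231914880719/24106905504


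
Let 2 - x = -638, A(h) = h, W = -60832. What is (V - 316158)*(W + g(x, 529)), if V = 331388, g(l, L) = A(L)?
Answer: -918414690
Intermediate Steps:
x = 640 (x = 2 - 1*(-638) = 2 + 638 = 640)
g(l, L) = L
(V - 316158)*(W + g(x, 529)) = (331388 - 316158)*(-60832 + 529) = 15230*(-60303) = -918414690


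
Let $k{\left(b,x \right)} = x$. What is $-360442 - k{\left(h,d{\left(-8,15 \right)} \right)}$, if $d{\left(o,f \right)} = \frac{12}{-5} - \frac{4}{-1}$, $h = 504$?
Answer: $- \frac{1802218}{5} \approx -3.6044 \cdot 10^{5}$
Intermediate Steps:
$d{\left(o,f \right)} = \frac{8}{5}$ ($d{\left(o,f \right)} = 12 \left(- \frac{1}{5}\right) - -4 = - \frac{12}{5} + 4 = \frac{8}{5}$)
$-360442 - k{\left(h,d{\left(-8,15 \right)} \right)} = -360442 - \frac{8}{5} = - \frac{1802218}{5}$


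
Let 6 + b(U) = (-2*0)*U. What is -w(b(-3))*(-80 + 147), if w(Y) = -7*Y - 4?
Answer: -2546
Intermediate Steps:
b(U) = -6 (b(U) = -6 + (-2*0)*U = -6 + 0*U = -6 + 0 = -6)
w(Y) = -4 - 7*Y
-w(b(-3))*(-80 + 147) = -(-4 - 7*(-6))*(-80 + 147) = -(-4 + 42)*67 = -38*67 = -1*2546 = -2546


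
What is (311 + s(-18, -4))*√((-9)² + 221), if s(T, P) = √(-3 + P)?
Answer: √302*(311 + I*√7) ≈ 5404.6 + 45.978*I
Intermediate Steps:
(311 + s(-18, -4))*√((-9)² + 221) = (311 + √(-3 - 4))*√((-9)² + 221) = (311 + √(-7))*√(81 + 221) = (311 + I*√7)*√302 = √302*(311 + I*√7)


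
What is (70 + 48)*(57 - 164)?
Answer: -12626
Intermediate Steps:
(70 + 48)*(57 - 164) = 118*(-107) = -12626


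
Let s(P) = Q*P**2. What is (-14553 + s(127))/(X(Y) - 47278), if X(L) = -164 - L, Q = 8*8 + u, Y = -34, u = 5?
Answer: -274587/11852 ≈ -23.168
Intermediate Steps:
Q = 69 (Q = 8*8 + 5 = 64 + 5 = 69)
s(P) = 69*P**2
(-14553 + s(127))/(X(Y) - 47278) = (-14553 + 69*127**2)/((-164 - 1*(-34)) - 47278) = (-14553 + 69*16129)/((-164 + 34) - 47278) = (-14553 + 1112901)/(-130 - 47278) = 1098348/(-47408) = 1098348*(-1/47408) = -274587/11852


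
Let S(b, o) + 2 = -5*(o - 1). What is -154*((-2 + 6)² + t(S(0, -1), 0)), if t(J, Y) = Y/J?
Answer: -2464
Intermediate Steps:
S(b, o) = 3 - 5*o (S(b, o) = -2 - 5*(o - 1) = -2 - 5*(-1 + o) = -2 + (5 - 5*o) = 3 - 5*o)
-154*((-2 + 6)² + t(S(0, -1), 0)) = -154*((-2 + 6)² + 0/(3 - 5*(-1))) = -154*(4² + 0/(3 + 5)) = -154*(16 + 0/8) = -154*(16 + 0*(⅛)) = -154*(16 + 0) = -154*16 = -2464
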